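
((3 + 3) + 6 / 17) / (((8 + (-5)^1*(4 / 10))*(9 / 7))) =14 / 17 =0.82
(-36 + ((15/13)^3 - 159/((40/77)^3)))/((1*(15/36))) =-2804.79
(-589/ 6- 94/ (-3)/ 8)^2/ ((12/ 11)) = 1563419/ 192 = 8142.81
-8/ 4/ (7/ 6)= -12/ 7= -1.71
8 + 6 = 14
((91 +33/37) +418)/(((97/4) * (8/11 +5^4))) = 830104/24703087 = 0.03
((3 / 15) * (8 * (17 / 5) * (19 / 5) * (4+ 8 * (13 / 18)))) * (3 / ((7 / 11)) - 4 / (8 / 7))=1932832 / 7875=245.44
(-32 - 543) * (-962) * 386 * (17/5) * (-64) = -46461059840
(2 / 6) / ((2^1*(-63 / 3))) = -1 / 126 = -0.01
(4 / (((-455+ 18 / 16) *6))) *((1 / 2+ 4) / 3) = -0.00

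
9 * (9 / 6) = 27 / 2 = 13.50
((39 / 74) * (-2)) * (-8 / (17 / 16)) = 4992 / 629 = 7.94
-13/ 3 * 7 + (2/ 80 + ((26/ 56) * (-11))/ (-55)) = -25381/ 840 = -30.22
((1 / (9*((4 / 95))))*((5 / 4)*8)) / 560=95 / 2016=0.05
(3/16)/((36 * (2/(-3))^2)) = 3/256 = 0.01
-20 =-20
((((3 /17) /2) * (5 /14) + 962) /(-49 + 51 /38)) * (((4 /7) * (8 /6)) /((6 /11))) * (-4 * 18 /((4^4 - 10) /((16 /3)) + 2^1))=2227356928 /52799705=42.19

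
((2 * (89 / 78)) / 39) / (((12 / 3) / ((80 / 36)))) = 0.03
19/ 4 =4.75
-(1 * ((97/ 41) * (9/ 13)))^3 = -665338617/ 151419437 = -4.39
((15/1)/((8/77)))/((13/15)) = 17325/104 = 166.59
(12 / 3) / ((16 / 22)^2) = 121 / 16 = 7.56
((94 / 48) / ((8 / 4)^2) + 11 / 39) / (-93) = -107 / 12896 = -0.01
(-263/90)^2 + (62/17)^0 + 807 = 6613969/8100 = 816.54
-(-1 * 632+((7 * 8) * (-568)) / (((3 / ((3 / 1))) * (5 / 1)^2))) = 1904.32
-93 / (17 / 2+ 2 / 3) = -558 / 55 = -10.15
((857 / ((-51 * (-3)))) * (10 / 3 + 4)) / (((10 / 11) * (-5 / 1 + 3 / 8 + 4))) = -829576 / 11475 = -72.29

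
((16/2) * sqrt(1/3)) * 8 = 64 * sqrt(3)/3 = 36.95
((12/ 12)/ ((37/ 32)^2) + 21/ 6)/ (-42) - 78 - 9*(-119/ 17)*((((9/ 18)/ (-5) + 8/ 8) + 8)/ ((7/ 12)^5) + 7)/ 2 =282222670003/ 65739380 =4293.05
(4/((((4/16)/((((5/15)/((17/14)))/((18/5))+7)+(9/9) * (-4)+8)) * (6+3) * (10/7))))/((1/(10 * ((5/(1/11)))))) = 31317440/4131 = 7581.08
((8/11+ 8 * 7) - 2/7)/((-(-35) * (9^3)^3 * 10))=2173/5220491089275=0.00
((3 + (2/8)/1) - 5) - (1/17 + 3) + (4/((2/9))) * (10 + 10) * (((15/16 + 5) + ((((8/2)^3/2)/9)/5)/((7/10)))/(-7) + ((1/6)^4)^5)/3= -15736702590776471483/126899165857185792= -124.01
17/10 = 1.70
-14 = -14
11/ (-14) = -11/ 14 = -0.79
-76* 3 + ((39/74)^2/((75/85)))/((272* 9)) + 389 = 211592809/1314240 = 161.00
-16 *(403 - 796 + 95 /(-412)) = 648044 /103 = 6291.69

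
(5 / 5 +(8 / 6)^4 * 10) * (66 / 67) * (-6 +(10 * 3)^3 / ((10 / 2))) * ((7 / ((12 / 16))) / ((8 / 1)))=365635886 / 1809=202120.45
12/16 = 3/4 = 0.75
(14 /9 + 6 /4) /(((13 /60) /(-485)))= -266750 /39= -6839.74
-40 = -40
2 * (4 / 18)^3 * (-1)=-16 / 729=-0.02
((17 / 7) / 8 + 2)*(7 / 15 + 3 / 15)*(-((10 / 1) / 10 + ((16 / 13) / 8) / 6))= -430 / 273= -1.58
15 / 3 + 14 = 19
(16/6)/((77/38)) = 304/231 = 1.32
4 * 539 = 2156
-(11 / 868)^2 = -121 / 753424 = -0.00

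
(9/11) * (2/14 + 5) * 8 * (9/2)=11664/77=151.48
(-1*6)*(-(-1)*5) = -30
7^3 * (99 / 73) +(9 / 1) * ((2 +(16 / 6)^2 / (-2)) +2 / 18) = 33008 / 73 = 452.16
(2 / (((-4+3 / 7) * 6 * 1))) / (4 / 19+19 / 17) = -2261 / 32175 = -0.07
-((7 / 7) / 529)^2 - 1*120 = -120.00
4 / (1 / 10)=40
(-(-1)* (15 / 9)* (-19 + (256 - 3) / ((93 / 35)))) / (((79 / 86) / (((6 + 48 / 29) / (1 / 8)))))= 8468.49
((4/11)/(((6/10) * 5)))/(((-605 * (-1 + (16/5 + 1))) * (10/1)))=-1/159720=-0.00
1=1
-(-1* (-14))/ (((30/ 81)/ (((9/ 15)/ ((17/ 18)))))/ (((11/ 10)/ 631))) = -56133/ 1340875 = -0.04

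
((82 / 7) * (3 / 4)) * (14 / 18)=41 / 6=6.83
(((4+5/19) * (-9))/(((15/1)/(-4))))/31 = 972/2945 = 0.33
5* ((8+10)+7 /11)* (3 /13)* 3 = 9225 /143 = 64.51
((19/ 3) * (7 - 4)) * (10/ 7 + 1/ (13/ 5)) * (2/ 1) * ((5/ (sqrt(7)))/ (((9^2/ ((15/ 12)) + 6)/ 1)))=26125 * sqrt(7)/ 37583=1.84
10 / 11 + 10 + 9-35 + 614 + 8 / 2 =6632 / 11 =602.91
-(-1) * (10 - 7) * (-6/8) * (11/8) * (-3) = 297/32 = 9.28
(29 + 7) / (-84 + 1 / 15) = -0.43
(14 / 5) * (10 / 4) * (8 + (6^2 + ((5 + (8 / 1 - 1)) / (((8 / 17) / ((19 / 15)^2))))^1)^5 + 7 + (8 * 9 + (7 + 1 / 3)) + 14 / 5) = 1430745928946170210199 / 75937500000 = 18841098652.79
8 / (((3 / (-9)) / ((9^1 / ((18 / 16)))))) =-192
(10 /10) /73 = 1 /73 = 0.01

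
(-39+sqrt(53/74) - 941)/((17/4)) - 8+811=2 * sqrt(3922)/629+9731/17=572.61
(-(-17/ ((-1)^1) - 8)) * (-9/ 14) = 81/ 14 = 5.79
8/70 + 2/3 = 82/105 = 0.78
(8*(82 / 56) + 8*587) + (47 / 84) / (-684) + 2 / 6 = 270505537 / 57456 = 4708.05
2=2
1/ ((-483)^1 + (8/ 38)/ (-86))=-817/ 394613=-0.00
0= 0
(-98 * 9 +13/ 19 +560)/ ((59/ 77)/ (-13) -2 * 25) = 2037035/ 317357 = 6.42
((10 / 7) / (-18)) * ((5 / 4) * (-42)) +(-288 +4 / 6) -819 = -6613 / 6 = -1102.17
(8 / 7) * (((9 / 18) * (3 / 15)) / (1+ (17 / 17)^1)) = 2 / 35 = 0.06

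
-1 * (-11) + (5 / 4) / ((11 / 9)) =529 / 44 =12.02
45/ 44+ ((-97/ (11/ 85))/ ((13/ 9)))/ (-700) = 8829/ 5005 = 1.76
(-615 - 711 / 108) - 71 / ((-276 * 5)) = -428857 / 690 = -621.53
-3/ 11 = -0.27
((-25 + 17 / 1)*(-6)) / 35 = 48 / 35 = 1.37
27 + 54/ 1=81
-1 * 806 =-806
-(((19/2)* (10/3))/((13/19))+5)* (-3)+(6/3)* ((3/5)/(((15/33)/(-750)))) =-23740/13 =-1826.15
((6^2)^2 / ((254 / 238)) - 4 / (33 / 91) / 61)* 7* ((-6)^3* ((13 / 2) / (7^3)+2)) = -2210982466320 / 596519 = -3706474.51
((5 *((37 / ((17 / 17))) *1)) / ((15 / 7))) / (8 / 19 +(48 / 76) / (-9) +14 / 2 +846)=4921 / 48641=0.10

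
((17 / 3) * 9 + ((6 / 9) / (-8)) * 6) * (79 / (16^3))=7979 / 8192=0.97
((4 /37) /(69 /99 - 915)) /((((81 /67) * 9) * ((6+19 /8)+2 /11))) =-64856 /51067792089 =-0.00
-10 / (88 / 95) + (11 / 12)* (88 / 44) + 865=112997 / 132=856.04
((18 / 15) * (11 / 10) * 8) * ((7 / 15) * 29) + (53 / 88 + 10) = 153.51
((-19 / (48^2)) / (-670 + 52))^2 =361 / 2027411472384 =0.00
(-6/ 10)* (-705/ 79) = 423/ 79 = 5.35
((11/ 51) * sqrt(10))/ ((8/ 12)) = 11 * sqrt(10)/ 34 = 1.02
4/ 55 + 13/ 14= 771/ 770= 1.00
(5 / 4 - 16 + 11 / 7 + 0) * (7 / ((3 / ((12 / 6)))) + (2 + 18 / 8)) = -13161 / 112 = -117.51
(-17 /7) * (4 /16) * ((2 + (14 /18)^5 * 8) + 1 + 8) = -13327915 /1653372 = -8.06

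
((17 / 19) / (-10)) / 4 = -17 / 760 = -0.02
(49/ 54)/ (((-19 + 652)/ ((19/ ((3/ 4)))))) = 1862/ 51273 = 0.04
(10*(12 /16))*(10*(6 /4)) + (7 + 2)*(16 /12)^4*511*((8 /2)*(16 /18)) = 8390449 /162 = 51792.90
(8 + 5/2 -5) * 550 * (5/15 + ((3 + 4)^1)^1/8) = 87725/24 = 3655.21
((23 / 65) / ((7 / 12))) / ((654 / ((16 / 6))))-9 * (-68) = 91056788 / 148785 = 612.00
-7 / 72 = -0.10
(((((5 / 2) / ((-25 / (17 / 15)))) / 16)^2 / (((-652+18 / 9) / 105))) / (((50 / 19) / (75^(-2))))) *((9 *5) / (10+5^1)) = -38437 / 23400000000000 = -0.00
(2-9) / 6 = -7 / 6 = -1.17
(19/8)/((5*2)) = 19/80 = 0.24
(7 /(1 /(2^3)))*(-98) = -5488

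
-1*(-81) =81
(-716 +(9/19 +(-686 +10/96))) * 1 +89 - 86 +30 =-1248001/912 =-1368.42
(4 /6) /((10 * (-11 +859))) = 1 /12720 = 0.00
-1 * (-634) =634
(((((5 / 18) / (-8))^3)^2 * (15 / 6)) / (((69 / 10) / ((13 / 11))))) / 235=0.00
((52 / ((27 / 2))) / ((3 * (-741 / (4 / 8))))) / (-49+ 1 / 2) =8 / 447849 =0.00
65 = 65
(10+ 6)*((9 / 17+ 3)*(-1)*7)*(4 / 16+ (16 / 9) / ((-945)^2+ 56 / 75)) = -16074591440 / 162658261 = -98.82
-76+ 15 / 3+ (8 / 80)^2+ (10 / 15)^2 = -63491 / 900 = -70.55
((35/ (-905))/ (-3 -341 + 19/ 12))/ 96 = 1/ 849976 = 0.00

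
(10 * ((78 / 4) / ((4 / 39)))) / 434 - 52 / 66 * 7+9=450605 / 57288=7.87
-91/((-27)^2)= -91/729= -0.12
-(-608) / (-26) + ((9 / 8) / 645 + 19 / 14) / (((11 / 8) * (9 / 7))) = -6257947 / 276705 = -22.62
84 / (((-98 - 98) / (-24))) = 72 / 7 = 10.29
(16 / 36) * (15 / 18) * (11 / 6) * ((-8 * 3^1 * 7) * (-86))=264880 / 27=9810.37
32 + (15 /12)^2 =537 /16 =33.56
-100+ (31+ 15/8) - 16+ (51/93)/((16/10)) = -82.78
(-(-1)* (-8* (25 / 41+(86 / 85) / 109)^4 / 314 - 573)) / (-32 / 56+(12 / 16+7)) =-52448402275135450209014984812 / 657071804011282539787273125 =-79.82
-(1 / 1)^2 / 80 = -1 / 80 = -0.01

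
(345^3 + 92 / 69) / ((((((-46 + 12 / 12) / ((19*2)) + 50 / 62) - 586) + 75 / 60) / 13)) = -912325.79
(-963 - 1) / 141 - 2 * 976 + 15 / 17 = -4693217 / 2397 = -1957.95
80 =80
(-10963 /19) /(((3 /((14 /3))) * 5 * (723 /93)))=-250418 /10845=-23.09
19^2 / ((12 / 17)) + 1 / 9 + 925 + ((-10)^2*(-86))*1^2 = -257885 / 36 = -7163.47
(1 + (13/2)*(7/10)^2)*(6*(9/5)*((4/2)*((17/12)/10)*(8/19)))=128061/23750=5.39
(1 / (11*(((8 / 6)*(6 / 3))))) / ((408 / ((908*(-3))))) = -681 / 2992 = -0.23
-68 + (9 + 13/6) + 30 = -161/6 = -26.83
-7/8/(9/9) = -0.88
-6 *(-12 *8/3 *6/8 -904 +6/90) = 27838/5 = 5567.60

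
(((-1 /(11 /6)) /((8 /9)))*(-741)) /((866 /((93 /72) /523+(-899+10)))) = -6765213663 /14493376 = -466.78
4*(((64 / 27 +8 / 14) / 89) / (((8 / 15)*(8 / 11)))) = 7645 / 22428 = 0.34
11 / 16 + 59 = 955 / 16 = 59.69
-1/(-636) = 1/636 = 0.00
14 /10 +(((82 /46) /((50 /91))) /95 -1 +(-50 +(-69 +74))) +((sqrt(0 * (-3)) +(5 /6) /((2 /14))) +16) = -3725291 /163875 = -22.73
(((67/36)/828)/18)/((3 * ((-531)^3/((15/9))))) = -335/722988543224736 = -0.00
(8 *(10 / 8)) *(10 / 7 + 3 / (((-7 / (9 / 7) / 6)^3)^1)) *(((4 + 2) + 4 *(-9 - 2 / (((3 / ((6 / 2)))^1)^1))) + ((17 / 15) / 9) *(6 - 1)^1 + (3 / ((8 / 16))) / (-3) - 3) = 3481443680 / 3176523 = 1095.99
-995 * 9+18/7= -62667/7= -8952.43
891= 891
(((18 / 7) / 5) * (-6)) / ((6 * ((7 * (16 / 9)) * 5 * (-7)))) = 81 / 68600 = 0.00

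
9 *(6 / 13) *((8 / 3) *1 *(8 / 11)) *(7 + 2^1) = 10368 / 143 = 72.50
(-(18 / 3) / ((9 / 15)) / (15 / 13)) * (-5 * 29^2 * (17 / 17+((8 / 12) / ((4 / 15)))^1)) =127551.67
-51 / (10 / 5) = -51 / 2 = -25.50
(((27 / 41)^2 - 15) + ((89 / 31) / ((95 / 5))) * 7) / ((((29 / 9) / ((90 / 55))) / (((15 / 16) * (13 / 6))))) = -13.93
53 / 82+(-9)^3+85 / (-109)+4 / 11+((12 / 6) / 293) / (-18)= -188944294259 / 259264566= -728.77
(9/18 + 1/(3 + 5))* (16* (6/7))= 60/7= 8.57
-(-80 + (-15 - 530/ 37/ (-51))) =178735/ 1887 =94.72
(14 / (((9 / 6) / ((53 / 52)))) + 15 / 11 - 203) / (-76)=82421 / 32604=2.53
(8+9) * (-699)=-11883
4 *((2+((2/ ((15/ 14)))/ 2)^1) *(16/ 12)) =704/ 45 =15.64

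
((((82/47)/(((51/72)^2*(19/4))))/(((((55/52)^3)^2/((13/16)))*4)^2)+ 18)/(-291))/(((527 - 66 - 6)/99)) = -10687274040157633080116414046/793399680668530077965087890625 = -0.01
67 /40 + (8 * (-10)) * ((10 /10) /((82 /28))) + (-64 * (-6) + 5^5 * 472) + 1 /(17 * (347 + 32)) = 1475358.36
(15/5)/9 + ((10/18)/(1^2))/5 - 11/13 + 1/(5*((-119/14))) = -0.43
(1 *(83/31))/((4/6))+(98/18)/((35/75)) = 2917/186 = 15.68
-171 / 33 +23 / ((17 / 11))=1814 / 187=9.70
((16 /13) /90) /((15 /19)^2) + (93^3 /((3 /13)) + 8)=3485555.02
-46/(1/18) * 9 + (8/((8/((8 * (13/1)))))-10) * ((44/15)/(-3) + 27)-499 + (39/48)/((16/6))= -31706533/5760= -5504.61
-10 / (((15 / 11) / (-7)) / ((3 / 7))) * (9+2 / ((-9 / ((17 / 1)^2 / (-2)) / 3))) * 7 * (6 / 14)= 6952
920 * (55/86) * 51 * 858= 25745986.05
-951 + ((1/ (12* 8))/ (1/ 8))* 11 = -11401/ 12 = -950.08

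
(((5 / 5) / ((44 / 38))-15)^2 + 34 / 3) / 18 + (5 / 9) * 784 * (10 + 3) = 148294459 / 26136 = 5673.95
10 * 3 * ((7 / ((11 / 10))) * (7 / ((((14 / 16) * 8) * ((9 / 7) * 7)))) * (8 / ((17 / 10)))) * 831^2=12890472000 / 187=68933005.35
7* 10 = 70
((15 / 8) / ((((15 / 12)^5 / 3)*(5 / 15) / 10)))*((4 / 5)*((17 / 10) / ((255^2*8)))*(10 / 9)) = 128 / 796875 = 0.00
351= 351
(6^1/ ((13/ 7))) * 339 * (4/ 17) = 56952/ 221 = 257.70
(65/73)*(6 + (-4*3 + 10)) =260/73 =3.56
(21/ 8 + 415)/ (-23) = -3341/ 184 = -18.16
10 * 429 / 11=390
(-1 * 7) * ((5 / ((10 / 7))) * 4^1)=-98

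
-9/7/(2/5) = -45/14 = -3.21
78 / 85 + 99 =8493 / 85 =99.92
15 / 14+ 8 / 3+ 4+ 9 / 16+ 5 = 13.30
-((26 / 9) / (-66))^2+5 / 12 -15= -5146201 / 352836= -14.59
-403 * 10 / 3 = -4030 / 3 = -1343.33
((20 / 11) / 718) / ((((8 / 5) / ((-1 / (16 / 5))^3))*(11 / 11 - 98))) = 3125 / 6275940352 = 0.00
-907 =-907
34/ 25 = 1.36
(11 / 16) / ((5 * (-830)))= -11 / 66400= -0.00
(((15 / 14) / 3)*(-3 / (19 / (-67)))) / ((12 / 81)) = 27135 / 1064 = 25.50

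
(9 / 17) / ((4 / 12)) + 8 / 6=149 / 51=2.92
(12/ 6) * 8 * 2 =32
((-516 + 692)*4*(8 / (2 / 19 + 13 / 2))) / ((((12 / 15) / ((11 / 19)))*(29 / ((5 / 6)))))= 387200 / 21837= 17.73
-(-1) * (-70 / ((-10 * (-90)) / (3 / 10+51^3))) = -3095197 / 300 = -10317.32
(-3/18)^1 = -1/6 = -0.17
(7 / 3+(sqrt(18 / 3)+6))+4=sqrt(6)+37 / 3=14.78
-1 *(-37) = 37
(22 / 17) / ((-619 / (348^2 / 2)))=-126.59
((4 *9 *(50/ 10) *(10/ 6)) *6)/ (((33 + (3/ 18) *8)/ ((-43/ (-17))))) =232200/ 1751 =132.61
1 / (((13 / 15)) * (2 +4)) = 5 / 26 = 0.19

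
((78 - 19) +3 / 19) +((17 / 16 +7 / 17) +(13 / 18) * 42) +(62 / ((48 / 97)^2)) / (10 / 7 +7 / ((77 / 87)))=31590985633 / 267537024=118.08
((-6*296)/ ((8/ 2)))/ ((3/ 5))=-740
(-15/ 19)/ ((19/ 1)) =-15/ 361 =-0.04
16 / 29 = 0.55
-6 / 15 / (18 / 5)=-1 / 9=-0.11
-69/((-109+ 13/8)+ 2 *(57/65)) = 0.65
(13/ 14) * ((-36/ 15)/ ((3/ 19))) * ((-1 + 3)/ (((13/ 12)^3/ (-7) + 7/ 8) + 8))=-1707264/ 525775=-3.25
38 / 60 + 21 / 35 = 37 / 30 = 1.23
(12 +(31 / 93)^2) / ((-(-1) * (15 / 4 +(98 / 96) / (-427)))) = 106384 / 32919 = 3.23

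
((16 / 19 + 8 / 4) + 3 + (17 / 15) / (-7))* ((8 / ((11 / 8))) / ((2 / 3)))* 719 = 260726656 / 7315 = 35642.74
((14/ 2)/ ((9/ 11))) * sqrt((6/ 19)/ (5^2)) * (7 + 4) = 847 * sqrt(114)/ 855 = 10.58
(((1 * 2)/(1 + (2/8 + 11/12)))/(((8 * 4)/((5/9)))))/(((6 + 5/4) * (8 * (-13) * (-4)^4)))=-0.00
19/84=0.23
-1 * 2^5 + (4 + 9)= -19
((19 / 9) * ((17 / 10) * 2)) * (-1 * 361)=-116603 / 45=-2591.18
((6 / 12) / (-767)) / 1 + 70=107379 / 1534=70.00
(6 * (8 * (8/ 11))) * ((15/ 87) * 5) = 9600/ 319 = 30.09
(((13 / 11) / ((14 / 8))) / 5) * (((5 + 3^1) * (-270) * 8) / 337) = -179712 / 25949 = -6.93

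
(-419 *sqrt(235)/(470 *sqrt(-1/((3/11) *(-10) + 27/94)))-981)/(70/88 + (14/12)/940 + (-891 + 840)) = 72906 *sqrt(330)/3114613 + 60861240/3114613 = 19.97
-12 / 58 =-6 / 29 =-0.21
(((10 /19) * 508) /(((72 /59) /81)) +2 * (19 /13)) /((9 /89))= 390187303 /2223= 175522.85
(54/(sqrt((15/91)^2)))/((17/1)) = 1638/85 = 19.27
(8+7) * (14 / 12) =35 / 2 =17.50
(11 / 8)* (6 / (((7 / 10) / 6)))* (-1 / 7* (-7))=495 / 7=70.71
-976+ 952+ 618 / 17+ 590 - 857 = -4329 / 17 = -254.65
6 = 6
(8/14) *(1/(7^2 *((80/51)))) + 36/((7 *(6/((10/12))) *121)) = 11071/830060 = 0.01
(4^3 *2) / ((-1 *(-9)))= 128 / 9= 14.22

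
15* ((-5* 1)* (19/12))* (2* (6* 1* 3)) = -4275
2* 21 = 42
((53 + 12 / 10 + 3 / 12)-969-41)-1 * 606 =-31231 / 20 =-1561.55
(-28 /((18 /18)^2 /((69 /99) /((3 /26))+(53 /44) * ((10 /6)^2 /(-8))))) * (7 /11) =-96971 /968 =-100.18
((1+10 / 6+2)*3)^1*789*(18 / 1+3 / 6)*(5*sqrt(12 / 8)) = 1021755*sqrt(6) / 2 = 1251389.20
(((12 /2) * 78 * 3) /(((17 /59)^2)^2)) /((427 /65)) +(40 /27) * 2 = 29860272928580 /962913609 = 31010.33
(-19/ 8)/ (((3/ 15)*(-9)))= 95/ 72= 1.32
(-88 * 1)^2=7744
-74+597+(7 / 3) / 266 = 59623 / 114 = 523.01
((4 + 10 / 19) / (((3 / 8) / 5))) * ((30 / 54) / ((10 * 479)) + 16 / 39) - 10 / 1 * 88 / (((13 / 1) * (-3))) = 151194760 / 3194451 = 47.33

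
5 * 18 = 90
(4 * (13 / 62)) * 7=182 / 31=5.87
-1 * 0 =0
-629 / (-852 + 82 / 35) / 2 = 22015 / 59476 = 0.37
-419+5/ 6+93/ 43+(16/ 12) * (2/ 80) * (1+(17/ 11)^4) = -2617599493/ 6295630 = -415.78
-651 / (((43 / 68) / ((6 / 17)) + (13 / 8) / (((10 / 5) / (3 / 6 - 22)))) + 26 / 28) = 437472 / 9911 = 44.14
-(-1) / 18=1 / 18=0.06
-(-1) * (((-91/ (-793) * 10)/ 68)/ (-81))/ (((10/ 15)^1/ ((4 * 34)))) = -70/ 1647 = -0.04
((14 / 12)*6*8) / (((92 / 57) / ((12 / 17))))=9576 / 391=24.49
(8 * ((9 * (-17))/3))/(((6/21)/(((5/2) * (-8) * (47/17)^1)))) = 78960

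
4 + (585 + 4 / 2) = 591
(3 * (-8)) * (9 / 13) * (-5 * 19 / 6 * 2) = 6840 / 13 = 526.15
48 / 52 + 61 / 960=12313 / 12480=0.99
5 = 5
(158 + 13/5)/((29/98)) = 78694/145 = 542.72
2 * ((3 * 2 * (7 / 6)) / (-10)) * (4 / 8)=-7 / 10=-0.70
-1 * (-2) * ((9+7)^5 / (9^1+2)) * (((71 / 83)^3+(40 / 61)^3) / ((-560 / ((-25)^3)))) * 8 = 55159481345638400000 / 1427632635517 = 38637027.46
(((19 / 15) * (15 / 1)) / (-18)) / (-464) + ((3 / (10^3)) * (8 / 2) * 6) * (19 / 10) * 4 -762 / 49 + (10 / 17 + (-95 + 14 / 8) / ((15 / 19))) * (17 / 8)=-33858808717 / 127890000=-264.75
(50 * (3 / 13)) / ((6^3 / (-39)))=-2.08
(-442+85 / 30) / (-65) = 527 / 78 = 6.76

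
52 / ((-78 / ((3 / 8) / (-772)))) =1 / 3088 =0.00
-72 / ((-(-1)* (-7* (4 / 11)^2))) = 1089 / 14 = 77.79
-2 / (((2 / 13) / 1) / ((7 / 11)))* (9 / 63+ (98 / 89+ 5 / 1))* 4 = -202280 / 979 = -206.62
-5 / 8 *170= -106.25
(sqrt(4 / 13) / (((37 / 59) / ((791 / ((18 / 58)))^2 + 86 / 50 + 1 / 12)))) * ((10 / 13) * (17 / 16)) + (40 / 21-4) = -44 / 21 + 52777646067121 * sqrt(13) / 40519440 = 4696324.14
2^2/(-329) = -4/329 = -0.01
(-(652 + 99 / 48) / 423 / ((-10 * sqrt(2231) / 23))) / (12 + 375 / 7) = 14651 * sqrt(2231) / 602663328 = 0.00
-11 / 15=-0.73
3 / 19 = 0.16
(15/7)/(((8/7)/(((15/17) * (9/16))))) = 2025/2176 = 0.93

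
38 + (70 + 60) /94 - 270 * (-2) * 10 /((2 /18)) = 48639.38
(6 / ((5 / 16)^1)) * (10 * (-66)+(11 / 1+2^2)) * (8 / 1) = -99072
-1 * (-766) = 766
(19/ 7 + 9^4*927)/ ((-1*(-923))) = 42574348/ 6461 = 6589.44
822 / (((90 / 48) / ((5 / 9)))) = 2192 / 9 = 243.56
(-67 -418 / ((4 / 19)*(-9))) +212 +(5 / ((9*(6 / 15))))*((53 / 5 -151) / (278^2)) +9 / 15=1273592903 / 3477780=366.21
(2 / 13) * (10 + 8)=36 / 13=2.77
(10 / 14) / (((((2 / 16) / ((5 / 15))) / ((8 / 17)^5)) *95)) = 262144 / 566522943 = 0.00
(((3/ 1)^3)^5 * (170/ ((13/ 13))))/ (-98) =-1219657095/ 49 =-24890961.12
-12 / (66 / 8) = -16 / 11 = -1.45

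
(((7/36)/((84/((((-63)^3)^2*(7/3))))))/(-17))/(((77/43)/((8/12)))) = -11063829609/1496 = -7395608.03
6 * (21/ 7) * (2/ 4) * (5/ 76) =45/ 76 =0.59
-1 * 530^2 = -280900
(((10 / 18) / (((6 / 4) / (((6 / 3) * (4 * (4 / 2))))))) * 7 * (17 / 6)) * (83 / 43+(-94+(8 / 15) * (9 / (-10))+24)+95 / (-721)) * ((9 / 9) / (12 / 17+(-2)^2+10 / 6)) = -18934688128 / 14947875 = -1266.71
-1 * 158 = -158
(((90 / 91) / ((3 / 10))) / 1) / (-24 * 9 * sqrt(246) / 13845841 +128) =28037828025 * sqrt(246) / 8932027127136677564 +57512193899184300 / 2233006781784169391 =0.03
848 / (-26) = -424 / 13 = -32.62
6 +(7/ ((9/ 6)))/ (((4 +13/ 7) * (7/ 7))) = 836/ 123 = 6.80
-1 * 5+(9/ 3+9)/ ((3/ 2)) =3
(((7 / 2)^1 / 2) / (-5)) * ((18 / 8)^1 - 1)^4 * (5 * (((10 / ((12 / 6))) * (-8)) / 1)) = 170.90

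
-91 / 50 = -1.82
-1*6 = -6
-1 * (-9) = 9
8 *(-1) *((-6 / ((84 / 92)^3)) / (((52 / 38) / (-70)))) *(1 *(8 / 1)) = -147950720 / 5733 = -25806.86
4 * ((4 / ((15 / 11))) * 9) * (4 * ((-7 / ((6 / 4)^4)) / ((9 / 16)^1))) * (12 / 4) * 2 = -2523136 / 405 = -6229.97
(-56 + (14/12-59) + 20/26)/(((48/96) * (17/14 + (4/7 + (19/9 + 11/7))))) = -370398/8957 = -41.35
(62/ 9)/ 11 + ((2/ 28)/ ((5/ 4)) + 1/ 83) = 200009/ 287595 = 0.70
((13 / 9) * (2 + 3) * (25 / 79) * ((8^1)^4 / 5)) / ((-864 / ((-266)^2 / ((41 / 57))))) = -55925542400 / 262359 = -213164.18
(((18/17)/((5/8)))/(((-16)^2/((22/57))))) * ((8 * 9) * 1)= 297/1615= 0.18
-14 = -14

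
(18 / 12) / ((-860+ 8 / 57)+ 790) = -0.02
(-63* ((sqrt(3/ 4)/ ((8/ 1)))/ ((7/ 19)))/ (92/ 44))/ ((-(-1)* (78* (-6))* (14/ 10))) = 1045* sqrt(3)/ 133952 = 0.01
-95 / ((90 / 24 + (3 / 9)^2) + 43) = -3420 / 1687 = -2.03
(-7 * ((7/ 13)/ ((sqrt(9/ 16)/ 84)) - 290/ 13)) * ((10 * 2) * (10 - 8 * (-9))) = -436240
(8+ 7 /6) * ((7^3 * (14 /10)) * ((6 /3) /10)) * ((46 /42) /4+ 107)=33998503 /360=94440.29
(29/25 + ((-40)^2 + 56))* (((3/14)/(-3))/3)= -41429/1050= -39.46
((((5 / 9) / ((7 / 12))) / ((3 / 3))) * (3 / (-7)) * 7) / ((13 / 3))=-60 / 91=-0.66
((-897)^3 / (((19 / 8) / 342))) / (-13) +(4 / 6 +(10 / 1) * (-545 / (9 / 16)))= 7994585335.78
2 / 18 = 1 / 9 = 0.11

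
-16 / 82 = -8 / 41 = -0.20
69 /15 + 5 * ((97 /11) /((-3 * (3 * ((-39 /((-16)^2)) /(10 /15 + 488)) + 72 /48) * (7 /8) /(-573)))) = 1391618150603 /216598305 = 6424.88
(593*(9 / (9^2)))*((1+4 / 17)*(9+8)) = 4151 / 3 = 1383.67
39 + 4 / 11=433 / 11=39.36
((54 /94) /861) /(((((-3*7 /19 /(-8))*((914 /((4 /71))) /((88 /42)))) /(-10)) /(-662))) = 88549120 /21446201567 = 0.00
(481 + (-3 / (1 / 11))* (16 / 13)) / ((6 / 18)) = 17175 / 13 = 1321.15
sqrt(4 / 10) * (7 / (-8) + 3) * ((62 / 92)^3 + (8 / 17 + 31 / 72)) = 1123639 * sqrt(10) / 2190060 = 1.62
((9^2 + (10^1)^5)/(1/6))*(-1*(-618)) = 371100348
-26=-26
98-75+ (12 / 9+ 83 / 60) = 1543 / 60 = 25.72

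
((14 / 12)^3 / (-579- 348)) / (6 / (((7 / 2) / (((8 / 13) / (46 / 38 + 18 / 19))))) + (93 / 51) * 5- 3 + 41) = -21755461 / 604608333048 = -0.00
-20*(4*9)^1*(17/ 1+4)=-15120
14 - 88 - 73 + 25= -122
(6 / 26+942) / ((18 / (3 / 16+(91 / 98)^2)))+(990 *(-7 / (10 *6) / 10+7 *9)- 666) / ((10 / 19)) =117270.61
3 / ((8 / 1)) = 3 / 8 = 0.38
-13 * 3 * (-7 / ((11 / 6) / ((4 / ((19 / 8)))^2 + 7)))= 5816538 / 3971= 1464.75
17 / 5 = 3.40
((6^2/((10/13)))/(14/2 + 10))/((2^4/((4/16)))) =117/2720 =0.04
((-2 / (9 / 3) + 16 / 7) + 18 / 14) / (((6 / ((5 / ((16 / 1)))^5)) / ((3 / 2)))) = 190625 / 88080384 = 0.00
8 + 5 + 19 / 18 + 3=307 / 18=17.06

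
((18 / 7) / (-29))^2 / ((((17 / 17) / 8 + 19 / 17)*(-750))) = -7344 / 870540125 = -0.00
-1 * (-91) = 91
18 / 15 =6 / 5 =1.20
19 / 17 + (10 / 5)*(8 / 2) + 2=189 / 17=11.12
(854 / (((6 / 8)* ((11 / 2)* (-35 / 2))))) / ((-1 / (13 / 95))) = 25376 / 15675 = 1.62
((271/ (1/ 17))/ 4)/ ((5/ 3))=13821/ 20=691.05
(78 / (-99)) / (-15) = 0.05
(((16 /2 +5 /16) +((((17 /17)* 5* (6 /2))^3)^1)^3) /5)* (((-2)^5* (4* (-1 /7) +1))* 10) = -7381125001596 /7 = -1054446428799.43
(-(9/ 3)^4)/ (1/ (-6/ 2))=243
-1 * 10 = -10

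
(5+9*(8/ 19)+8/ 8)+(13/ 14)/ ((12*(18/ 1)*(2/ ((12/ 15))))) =1406407/ 143640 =9.79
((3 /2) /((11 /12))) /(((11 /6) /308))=3024 /11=274.91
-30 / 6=-5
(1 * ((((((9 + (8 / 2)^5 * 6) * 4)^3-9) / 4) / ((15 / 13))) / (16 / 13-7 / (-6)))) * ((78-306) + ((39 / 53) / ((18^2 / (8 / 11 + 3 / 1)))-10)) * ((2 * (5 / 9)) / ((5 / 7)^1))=-29365457716117140237347 / 58871340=-498807360527501.84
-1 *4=-4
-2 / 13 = -0.15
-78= -78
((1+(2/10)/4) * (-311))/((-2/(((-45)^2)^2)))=5356236375/8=669529546.88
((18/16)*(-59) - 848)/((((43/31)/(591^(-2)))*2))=-226765/240305328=-0.00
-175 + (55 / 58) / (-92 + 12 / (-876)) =-68181565 / 389586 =-175.01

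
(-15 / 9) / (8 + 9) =-5 / 51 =-0.10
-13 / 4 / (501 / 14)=-91 / 1002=-0.09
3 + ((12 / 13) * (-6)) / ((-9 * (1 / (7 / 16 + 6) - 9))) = 34705 / 11843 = 2.93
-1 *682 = -682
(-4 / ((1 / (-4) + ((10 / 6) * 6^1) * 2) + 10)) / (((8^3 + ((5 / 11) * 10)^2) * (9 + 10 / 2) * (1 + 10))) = -22 / 13422129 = -0.00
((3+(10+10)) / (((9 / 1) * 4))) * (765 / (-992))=-1955 / 3968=-0.49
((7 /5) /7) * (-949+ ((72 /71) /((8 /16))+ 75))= -12382 /71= -174.39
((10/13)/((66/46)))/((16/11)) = 115/312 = 0.37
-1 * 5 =-5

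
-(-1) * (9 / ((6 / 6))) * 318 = 2862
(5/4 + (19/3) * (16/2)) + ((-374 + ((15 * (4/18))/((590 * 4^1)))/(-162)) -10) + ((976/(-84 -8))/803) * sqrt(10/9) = -38088631/114696 -244 * sqrt(10)/55407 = -332.10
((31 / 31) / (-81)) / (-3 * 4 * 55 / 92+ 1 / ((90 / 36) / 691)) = -115 / 2507841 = -0.00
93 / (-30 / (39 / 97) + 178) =403 / 448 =0.90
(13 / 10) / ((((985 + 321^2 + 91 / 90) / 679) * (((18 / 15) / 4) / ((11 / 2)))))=112035 / 720187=0.16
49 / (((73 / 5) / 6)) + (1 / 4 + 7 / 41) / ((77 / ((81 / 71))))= 1318392357 / 65450924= 20.14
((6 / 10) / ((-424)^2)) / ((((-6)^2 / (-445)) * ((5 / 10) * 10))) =-89 / 10786560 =-0.00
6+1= 7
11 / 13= 0.85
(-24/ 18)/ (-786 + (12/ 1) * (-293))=2/ 6453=0.00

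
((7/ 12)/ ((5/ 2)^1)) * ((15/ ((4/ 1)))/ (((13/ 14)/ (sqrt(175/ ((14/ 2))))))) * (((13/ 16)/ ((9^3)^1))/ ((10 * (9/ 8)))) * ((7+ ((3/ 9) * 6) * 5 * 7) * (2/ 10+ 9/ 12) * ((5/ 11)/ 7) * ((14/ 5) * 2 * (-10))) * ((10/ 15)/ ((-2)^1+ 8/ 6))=6517/ 52488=0.12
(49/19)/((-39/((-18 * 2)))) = 2.38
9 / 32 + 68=2185 / 32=68.28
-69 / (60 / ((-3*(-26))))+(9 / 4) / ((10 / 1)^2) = -35871 / 400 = -89.68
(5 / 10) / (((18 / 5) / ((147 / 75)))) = 49 / 180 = 0.27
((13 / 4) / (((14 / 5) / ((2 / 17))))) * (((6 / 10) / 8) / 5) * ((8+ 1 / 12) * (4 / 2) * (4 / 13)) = 97 / 9520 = 0.01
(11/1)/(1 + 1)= 11/2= 5.50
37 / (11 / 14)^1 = 518 / 11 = 47.09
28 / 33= 0.85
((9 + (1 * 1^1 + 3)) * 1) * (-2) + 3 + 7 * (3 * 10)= 187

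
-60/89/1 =-0.67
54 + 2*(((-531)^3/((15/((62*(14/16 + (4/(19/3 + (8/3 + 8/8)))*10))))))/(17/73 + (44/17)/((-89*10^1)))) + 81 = -740470712686983/28222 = -26237357830.31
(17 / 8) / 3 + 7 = 185 / 24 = 7.71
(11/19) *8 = 88/19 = 4.63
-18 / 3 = -6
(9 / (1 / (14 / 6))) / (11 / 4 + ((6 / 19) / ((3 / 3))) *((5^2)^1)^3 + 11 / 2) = 0.00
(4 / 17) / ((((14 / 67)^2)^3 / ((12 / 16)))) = 271375146507 / 128002112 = 2120.08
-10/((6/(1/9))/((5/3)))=-25/81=-0.31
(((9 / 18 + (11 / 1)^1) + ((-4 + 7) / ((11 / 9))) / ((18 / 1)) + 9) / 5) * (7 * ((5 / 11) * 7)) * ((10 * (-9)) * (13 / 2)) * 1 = -6506955 / 121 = -53776.49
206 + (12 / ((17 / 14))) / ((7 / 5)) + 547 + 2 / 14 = 90464 / 119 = 760.20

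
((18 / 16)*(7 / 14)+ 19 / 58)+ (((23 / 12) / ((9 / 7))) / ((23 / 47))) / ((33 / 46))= 2123527 / 413424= 5.14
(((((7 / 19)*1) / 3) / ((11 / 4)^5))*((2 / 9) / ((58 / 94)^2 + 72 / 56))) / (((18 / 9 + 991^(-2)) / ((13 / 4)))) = 88442789361472 / 522695837341987749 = 0.00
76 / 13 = 5.85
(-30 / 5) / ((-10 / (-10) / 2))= -12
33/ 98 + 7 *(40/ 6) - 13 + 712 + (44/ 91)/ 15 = 4752247/ 6370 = 746.04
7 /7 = 1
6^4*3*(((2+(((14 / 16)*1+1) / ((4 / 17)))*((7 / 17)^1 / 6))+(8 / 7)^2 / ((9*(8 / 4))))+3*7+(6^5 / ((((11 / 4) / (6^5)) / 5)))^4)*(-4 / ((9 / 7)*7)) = -252431178888021009157577000000000000.00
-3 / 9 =-1 / 3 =-0.33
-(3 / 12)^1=-1 / 4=-0.25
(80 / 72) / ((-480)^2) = 1 / 207360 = 0.00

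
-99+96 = -3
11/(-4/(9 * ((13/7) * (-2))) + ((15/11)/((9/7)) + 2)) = 14157/4093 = 3.46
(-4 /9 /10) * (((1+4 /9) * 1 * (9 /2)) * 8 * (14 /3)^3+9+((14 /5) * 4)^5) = -8067.91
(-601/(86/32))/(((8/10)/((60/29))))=-721200/1247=-578.35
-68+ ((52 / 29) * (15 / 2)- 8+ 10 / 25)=-9012 / 145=-62.15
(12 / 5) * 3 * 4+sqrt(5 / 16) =sqrt(5) / 4+144 / 5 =29.36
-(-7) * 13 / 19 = 91 / 19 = 4.79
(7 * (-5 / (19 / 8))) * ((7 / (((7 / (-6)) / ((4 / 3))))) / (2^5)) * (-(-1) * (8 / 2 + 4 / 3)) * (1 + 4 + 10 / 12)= 19600 / 171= 114.62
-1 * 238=-238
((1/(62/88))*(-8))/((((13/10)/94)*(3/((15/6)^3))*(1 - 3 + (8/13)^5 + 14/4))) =-59064148000/21937119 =-2692.43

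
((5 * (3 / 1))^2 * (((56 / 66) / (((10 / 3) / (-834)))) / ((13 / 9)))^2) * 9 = 894454411536 / 20449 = 43740740.94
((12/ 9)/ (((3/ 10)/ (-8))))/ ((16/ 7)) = -140/ 9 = -15.56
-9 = -9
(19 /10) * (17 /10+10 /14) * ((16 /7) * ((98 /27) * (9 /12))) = 6422 /225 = 28.54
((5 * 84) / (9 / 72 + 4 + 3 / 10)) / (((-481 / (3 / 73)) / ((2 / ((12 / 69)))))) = -193200 / 2071667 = -0.09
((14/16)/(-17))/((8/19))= -133/1088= -0.12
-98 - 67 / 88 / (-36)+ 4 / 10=-1545649 / 15840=-97.58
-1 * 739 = -739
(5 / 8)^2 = 25 / 64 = 0.39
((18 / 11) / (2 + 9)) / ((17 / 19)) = 342 / 2057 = 0.17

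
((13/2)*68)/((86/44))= 9724/43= 226.14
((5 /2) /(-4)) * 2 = -1.25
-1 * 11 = -11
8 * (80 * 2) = 1280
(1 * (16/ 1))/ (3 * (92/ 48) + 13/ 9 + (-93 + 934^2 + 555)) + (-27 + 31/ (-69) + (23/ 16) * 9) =-503406531943/ 34689564528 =-14.51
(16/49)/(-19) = -16/931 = -0.02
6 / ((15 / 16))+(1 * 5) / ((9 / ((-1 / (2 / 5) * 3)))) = 67 / 30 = 2.23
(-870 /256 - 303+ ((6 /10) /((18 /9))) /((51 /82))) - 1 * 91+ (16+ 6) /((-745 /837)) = -683517467 /1621120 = -421.63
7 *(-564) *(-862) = 3403176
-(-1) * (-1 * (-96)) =96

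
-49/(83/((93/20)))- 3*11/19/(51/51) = -141363/31540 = -4.48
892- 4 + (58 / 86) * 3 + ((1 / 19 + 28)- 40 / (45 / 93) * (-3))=952684 / 817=1166.08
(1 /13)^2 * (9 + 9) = 18 /169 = 0.11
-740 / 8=-185 / 2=-92.50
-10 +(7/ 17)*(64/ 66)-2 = -6508/ 561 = -11.60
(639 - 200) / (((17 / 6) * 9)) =878 / 51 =17.22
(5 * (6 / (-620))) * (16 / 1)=-24 / 31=-0.77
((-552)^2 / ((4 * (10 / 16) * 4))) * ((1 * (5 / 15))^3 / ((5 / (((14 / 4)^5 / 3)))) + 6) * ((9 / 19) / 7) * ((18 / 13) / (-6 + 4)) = -450233487 / 43225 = -10416.04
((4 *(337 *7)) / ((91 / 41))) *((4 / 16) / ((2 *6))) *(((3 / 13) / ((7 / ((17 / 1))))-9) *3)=-2652864 / 1183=-2242.49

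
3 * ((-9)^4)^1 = 19683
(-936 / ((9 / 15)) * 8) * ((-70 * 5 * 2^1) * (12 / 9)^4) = 745472000 / 27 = 27610074.07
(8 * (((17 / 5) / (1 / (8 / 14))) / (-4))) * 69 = -9384 / 35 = -268.11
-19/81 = -0.23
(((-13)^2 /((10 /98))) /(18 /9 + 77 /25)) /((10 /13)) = 107653 /254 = 423.83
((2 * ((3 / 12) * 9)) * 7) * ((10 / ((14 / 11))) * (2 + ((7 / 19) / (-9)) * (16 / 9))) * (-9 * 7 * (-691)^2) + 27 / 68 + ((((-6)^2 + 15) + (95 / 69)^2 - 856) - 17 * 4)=-88260238325507923 / 6151212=-14348430573.60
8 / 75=0.11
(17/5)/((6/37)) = 629/30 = 20.97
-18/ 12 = -3/ 2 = -1.50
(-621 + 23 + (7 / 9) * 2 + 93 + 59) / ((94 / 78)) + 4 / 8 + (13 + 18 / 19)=-1898591 / 5358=-354.35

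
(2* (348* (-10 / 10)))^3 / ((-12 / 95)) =2669132160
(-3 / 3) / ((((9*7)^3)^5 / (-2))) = 2 / 977480813971145474830595007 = 0.00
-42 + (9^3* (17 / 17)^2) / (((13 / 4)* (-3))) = -1518 / 13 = -116.77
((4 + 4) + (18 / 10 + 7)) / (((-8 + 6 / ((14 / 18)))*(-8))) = 7.35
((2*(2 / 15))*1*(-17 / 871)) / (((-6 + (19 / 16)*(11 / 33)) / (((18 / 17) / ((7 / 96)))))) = 110592 / 8200465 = 0.01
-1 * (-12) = 12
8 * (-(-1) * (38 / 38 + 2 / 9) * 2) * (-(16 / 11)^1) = -256 / 9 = -28.44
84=84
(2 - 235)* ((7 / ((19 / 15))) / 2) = -24465 / 38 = -643.82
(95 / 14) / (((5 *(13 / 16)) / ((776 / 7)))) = 117952 / 637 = 185.17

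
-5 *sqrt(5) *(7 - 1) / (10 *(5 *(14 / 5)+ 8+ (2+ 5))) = -3 *sqrt(5) / 29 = -0.23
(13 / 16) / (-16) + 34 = 8691 / 256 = 33.95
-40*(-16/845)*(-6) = -768/169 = -4.54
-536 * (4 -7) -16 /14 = 11248 /7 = 1606.86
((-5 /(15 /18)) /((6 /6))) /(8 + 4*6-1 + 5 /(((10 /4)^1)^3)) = -50 /261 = -0.19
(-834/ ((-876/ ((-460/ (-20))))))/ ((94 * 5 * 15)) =0.00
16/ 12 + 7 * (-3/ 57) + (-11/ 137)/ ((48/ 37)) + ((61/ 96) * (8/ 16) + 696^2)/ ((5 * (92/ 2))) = 242203450439/ 114948480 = 2107.06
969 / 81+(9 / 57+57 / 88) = 576425 / 45144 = 12.77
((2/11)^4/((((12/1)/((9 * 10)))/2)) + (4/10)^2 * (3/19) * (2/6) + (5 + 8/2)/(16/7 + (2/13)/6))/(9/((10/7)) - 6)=34392065918/2632964235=13.06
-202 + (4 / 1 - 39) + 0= -237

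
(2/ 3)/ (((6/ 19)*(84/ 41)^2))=31939/ 63504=0.50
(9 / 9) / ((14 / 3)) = 3 / 14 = 0.21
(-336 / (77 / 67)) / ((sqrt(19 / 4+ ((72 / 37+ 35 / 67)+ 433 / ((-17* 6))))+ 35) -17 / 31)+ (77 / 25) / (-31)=-8.18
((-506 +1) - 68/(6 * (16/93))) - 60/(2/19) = -1140.88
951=951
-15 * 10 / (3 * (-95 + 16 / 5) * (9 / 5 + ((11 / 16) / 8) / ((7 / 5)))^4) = 100705239040000000 / 2219568644034506619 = 0.05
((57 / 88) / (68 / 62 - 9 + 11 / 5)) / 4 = -8835 / 311168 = -0.03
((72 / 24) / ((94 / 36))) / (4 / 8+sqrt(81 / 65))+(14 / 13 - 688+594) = -14796244 / 158249+1944 * sqrt(65) / 12173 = -92.21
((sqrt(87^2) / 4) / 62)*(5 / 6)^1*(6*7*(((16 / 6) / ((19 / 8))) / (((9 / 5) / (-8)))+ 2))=-778505 / 21204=-36.72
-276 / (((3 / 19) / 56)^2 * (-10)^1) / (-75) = -52076416 / 1125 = -46290.15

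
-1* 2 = -2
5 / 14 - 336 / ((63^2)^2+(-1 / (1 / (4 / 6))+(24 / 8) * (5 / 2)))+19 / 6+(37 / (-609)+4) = 143194068357 / 19187114821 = 7.46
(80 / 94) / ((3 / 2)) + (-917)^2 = 118565429 / 141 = 840889.57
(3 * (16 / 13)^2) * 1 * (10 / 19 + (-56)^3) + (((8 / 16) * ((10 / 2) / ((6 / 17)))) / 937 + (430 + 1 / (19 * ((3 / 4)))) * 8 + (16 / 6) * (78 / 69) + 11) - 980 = -660659293650971 / 830403132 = -795588.63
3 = 3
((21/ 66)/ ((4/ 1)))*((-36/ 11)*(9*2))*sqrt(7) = -567*sqrt(7)/ 121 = -12.40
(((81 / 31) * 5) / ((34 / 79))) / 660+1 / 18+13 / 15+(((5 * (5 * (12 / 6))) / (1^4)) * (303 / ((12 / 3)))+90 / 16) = 3958984507 / 1043460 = 3794.09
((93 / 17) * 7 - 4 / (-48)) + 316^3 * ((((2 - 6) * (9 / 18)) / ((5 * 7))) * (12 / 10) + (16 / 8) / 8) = 204379840667 / 35700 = 5724925.51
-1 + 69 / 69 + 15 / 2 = 15 / 2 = 7.50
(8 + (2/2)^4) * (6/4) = 13.50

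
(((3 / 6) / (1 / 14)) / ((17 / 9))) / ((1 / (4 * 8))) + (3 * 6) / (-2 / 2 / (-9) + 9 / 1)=84033 / 697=120.56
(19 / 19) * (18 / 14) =9 / 7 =1.29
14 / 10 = 7 / 5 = 1.40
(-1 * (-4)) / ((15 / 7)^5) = 67228 / 759375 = 0.09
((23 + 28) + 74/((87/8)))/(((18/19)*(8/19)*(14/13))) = 23601097/175392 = 134.56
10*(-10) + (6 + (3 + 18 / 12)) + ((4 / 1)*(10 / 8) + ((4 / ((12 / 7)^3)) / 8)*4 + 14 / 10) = -357277 / 4320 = -82.70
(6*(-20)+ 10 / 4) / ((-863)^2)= -235 / 1489538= -0.00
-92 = -92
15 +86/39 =671/39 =17.21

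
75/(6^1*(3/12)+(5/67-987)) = -10050/132047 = -0.08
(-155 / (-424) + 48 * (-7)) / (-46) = 142309 / 19504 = 7.30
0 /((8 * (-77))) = 0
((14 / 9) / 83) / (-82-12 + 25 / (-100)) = -56 / 281619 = -0.00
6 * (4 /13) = 24 /13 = 1.85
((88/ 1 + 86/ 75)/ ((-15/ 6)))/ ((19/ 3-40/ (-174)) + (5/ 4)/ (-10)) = -3102304/ 560125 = -5.54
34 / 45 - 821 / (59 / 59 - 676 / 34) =212993 / 4815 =44.24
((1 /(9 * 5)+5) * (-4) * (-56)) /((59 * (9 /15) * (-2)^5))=-1582 /1593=-0.99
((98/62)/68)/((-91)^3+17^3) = -49/1578171064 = -0.00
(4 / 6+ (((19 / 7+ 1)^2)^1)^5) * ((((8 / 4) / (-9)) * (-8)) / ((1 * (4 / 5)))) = 8470037038212520 / 7626831723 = 1110557.74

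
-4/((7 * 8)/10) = -5/7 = -0.71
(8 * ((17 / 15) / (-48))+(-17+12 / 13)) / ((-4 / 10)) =40.66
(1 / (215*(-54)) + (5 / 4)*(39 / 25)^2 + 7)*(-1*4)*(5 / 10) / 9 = -5829331 / 2612250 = -2.23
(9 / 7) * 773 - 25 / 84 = 993.56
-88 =-88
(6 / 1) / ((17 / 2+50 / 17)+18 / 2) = 0.29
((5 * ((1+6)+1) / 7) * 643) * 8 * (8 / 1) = 1646080 / 7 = 235154.29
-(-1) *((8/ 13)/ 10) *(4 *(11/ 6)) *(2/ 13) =176/ 2535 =0.07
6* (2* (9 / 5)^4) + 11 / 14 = 1109123 / 8750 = 126.76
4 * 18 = 72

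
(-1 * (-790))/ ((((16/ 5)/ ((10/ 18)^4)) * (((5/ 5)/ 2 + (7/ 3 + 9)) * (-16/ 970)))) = -598671875/ 4968864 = -120.48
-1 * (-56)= 56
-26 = -26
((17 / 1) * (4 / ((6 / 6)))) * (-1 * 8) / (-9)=544 / 9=60.44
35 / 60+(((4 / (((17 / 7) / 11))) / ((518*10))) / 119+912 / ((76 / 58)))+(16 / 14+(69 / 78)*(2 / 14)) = 40743272291 / 58383780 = 697.85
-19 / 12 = -1.58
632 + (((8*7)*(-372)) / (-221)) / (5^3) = 17479832 / 27625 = 632.75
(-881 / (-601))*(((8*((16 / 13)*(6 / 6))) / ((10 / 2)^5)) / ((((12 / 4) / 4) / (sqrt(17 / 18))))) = 225536*sqrt(34) / 219740625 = 0.01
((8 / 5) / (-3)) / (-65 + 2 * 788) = -8 / 22665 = -0.00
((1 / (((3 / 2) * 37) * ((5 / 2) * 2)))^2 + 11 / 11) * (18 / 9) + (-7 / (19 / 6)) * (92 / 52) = -145385824 / 76082175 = -1.91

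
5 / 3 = 1.67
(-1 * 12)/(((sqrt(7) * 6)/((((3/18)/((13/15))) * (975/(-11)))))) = 375 * sqrt(7)/77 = 12.89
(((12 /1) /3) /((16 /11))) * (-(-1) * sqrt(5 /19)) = 11 * sqrt(95) /76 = 1.41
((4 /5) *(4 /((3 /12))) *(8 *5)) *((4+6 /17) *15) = 33430.59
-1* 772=-772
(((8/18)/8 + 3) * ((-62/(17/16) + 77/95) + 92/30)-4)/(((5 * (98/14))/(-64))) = 311.69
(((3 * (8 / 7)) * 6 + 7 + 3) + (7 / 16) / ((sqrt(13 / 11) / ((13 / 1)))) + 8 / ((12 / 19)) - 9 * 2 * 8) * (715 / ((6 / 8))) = -6051760 / 63 + 5005 * sqrt(143) / 12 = -91072.09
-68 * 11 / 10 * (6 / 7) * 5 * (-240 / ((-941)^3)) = -0.00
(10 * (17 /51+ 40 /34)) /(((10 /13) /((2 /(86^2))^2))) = 1001 /697435404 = 0.00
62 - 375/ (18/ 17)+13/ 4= -3467/ 12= -288.92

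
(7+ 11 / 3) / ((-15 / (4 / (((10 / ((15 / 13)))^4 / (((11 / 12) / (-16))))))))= 33 / 1142440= 0.00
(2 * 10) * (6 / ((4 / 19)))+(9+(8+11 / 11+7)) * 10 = 820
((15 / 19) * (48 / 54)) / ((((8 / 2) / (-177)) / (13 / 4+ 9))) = -14455 / 38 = -380.39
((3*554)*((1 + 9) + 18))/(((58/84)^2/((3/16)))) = 15391782/841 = 18301.76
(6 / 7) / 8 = 3 / 28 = 0.11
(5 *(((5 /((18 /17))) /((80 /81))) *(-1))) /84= -255 /896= -0.28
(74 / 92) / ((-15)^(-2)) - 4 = 8141 / 46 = 176.98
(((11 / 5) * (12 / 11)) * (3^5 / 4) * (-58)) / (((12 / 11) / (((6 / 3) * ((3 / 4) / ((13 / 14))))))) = -1627857 / 130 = -12521.98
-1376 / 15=-91.73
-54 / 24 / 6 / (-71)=3 / 568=0.01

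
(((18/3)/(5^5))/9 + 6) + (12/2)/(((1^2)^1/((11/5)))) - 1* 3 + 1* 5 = 198752/9375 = 21.20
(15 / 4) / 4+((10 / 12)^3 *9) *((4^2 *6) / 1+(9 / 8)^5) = 133778135 / 262144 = 510.32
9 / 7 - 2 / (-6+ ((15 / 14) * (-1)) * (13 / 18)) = 1.58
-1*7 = -7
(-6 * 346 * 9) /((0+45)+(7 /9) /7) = -84078 /203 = -414.18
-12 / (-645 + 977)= -3 / 83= -0.04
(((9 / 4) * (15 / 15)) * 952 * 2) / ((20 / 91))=97461 / 5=19492.20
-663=-663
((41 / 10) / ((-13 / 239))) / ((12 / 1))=-9799 / 1560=-6.28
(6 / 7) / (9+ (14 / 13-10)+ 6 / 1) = 78 / 553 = 0.14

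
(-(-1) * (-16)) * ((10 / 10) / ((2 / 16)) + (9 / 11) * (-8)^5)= 428834.91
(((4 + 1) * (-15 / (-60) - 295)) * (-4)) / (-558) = -655 / 62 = -10.56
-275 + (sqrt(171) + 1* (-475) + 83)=-667 + 3* sqrt(19)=-653.92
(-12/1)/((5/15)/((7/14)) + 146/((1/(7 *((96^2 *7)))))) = -18/98896897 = -0.00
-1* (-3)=3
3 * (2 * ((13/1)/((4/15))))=585/2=292.50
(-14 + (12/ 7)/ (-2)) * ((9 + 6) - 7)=-832/ 7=-118.86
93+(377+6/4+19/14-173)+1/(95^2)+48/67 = 1272245694/4232725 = 300.57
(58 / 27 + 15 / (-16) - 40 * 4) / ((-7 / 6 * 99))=68597 / 49896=1.37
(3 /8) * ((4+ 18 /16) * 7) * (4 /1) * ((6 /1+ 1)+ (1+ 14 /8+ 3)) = 43911 /64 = 686.11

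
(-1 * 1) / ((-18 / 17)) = 17 / 18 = 0.94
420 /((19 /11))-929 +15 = -12746 /19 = -670.84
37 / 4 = 9.25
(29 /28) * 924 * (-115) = -110055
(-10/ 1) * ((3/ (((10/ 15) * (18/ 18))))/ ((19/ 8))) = -360/ 19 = -18.95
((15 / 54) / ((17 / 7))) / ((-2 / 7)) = -245 / 612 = -0.40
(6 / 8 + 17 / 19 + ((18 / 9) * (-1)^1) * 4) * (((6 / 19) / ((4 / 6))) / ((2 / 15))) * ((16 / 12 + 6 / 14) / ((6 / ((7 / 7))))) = -38295 / 5776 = -6.63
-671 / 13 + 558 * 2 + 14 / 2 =13928 / 13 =1071.38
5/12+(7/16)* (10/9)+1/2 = 101/72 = 1.40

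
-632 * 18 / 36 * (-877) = 277132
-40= -40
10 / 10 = 1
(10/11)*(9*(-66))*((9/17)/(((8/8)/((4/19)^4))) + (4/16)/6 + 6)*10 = -72291726225/2215457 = -32630.62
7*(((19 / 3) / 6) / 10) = 133 / 180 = 0.74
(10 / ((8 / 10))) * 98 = 1225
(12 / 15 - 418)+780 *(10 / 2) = 17414 / 5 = 3482.80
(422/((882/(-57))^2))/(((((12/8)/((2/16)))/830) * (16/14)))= 31610965/296352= 106.67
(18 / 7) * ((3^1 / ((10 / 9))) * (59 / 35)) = 14337 / 1225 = 11.70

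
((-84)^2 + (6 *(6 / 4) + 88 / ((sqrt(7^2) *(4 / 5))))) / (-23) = -307.86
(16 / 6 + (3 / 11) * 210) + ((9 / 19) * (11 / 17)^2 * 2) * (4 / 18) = 10877170 / 181203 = 60.03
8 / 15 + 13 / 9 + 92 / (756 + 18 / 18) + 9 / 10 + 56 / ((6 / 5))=49.67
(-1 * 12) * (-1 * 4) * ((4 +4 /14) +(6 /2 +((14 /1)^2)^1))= 9757.71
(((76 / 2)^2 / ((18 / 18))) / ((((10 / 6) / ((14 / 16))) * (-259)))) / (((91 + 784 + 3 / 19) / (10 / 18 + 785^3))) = -2986154563217 / 1845708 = -1617891.11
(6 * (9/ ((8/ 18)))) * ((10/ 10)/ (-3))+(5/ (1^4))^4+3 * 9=1223/ 2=611.50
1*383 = 383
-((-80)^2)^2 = -40960000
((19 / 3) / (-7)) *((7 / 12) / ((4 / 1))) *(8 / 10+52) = -209 / 30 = -6.97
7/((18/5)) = 35/18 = 1.94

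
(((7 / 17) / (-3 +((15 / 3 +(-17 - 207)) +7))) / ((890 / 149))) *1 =-1043 / 3252950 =-0.00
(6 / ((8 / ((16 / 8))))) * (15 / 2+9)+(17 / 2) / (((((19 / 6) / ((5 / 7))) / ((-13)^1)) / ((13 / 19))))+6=138441 / 10108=13.70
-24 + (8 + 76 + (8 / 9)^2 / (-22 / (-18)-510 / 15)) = 159236 / 2655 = 59.98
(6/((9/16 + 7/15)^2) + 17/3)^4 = 18501018638476789593271681/1122175144091294487441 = 16486.75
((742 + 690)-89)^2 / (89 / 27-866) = -48698523 / 23293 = -2090.69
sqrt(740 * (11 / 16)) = sqrt(2035) / 2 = 22.56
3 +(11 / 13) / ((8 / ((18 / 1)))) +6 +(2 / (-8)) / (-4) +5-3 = 12.97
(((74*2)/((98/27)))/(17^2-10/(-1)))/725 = 0.00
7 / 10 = 0.70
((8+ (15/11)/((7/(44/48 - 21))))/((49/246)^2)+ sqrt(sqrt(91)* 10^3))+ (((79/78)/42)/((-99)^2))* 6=10* sqrt(10)* 91^(1/4)+ 1323757159357/12848581746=200.70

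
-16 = -16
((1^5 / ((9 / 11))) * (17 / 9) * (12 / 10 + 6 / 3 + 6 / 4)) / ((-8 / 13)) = -114257 / 6480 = -17.63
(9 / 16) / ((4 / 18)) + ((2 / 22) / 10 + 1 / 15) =2753 / 1056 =2.61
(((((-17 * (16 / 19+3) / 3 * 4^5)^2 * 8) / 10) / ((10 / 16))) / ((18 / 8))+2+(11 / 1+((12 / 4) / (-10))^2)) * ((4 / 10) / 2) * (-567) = -5787773105102387 / 180500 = -32065224959.02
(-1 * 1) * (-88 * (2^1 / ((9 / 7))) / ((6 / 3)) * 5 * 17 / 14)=3740 / 9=415.56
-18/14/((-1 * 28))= 9/196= 0.05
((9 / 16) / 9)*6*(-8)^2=24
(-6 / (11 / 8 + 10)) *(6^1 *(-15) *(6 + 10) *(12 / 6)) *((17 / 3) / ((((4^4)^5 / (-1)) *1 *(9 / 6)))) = -255 / 48855252992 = -0.00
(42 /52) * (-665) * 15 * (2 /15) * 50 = -698250 /13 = -53711.54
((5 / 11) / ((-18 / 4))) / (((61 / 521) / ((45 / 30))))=-1.29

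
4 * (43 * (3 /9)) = 172 /3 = 57.33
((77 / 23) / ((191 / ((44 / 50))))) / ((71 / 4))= 6776 / 7797575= 0.00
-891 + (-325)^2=104734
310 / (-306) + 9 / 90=-1397 / 1530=-0.91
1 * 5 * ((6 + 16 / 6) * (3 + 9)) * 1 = 520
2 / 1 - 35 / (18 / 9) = -15.50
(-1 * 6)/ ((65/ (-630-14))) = 3864/ 65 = 59.45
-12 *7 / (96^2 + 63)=-28 / 3093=-0.01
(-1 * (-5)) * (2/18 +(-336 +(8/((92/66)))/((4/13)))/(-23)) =69.54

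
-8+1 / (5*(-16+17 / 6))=-3166 / 395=-8.02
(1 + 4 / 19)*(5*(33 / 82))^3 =9.86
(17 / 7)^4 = 83521 / 2401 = 34.79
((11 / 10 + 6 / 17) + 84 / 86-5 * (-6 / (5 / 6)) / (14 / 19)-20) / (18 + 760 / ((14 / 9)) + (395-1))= 1600947 / 46082240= 0.03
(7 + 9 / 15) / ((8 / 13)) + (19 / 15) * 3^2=95 / 4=23.75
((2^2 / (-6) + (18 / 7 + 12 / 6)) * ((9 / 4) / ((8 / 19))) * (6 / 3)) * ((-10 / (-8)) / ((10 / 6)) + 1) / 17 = 2337 / 544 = 4.30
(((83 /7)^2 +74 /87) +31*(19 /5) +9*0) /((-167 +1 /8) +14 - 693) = -0.31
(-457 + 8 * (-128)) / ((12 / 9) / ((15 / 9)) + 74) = -7405 / 374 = -19.80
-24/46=-12/23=-0.52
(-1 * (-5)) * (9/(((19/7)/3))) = 945/19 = 49.74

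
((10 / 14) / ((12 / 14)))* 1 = 5 / 6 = 0.83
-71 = -71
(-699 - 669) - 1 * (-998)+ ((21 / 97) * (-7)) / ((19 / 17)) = -684409 / 1843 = -371.36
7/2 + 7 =21/2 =10.50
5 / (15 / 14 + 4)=70 / 71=0.99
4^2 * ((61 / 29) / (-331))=-976 / 9599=-0.10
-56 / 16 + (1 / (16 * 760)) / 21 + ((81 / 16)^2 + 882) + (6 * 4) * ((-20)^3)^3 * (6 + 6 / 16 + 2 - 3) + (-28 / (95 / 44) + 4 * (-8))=-6746406911912241911 / 102144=-66047999999140.84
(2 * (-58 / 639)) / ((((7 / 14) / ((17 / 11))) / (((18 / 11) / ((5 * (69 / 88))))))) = -63104 / 269445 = -0.23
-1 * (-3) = 3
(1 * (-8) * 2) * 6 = -96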